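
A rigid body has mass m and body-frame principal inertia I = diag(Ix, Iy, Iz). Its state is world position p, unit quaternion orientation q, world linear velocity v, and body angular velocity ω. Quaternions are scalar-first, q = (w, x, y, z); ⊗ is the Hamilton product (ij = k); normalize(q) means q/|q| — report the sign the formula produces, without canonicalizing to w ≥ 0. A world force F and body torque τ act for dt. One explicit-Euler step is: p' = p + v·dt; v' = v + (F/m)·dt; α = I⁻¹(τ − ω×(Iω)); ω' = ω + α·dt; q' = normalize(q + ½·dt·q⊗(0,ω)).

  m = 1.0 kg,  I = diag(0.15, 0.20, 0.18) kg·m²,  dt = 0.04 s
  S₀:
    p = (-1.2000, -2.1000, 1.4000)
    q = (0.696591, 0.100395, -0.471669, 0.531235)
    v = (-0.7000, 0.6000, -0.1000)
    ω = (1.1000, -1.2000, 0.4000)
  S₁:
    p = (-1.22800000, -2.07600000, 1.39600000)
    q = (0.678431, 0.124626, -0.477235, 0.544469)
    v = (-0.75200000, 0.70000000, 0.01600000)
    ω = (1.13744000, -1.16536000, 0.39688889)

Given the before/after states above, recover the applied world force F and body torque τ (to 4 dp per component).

Δv = v₁−v₀ = (-0.05200000, 0.10000000, 0.11600000)
F = m·Δv/dt = (-1.3000, 2.5000, 2.9000)
Δω = ω₁−ω₀ = (0.03744000, 0.03464000, -0.00311111)
ω₀×(Iω₀) = (0.0096, -0.0132, -0.0660)
I·α + gyro = (0.1500, 0.1600, -0.0800)

F = (-1.3000, 2.5000, 2.9000)
τ = (0.1500, 0.1600, -0.0800)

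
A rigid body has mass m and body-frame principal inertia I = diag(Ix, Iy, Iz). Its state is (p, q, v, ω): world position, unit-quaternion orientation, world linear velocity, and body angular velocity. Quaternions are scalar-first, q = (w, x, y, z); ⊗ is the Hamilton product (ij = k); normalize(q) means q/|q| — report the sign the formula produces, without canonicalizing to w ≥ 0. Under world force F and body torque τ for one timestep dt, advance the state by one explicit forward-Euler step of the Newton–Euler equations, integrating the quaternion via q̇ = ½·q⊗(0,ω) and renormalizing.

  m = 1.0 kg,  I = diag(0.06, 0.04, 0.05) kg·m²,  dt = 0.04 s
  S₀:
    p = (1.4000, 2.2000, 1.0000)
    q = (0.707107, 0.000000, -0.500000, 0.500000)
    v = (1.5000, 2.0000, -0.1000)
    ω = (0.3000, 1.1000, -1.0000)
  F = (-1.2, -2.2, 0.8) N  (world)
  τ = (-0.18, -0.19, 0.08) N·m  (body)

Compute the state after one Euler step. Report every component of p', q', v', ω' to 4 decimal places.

a = (-1.2000, -2.2000, 0.8000)
p' = p + v·dt = (1.4600, 2.2800, 0.9960)
new velocity v' = (1.4520, 1.9120, -0.0680)
gyro term ω×Iω = (-0.0110, -0.0030, -0.0066)
α = I⁻¹(τ − ω×Iω) = (-2.8167, -4.6750, 1.7320)
ω' = ω + α·dt = (0.1873, 0.9130, -0.9307)
Hamilton product q⊗(0,ω) = (1.0500000, 0.1621321, 0.9278177, -0.5571070)
updated quaternion q' = (0.7278, 0.0032, -0.4812, 0.4886)

p' = (1.4600, 2.2800, 0.9960)
q' = (0.7278, 0.0032, -0.4812, 0.4886)
v' = (1.4520, 1.9120, -0.0680)
ω' = (0.1873, 0.9130, -0.9307)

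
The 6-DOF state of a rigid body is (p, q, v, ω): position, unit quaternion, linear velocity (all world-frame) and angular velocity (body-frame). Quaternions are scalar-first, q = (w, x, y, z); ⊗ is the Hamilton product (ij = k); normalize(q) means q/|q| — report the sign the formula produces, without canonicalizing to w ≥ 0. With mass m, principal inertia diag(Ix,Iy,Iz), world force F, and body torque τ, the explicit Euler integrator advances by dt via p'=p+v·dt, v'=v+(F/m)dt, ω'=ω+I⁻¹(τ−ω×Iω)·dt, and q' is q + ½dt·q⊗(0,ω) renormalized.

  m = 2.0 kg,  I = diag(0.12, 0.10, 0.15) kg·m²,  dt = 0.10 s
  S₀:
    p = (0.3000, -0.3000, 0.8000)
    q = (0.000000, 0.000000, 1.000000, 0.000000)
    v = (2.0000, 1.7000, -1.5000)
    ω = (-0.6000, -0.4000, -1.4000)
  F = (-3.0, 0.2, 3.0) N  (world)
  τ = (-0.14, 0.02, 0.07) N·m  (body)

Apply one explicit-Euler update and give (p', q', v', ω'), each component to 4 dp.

ω×(Iω) gyroscopic = (0.0280, -0.0252, -0.0048)
(τ − ω×Iω)/I = (-1.4000, 0.4520, 0.4987)
ω + α·dt = (-0.7400, -0.3548, -1.3501)
q⊗(0,ω) = (0.4000000, -1.4000000, 0.0000000, 0.6000000)
q' = normalize(q + ½dt·q⊗(0,ω)) = (0.0199, -0.0698, 0.9969, 0.0299)
p + v·dt = (0.5000, -0.1300, 0.6500)
new velocity v' = (1.8500, 1.7100, -1.3500)

p' = (0.5000, -0.1300, 0.6500)
q' = (0.0199, -0.0698, 0.9969, 0.0299)
v' = (1.8500, 1.7100, -1.3500)
ω' = (-0.7400, -0.3548, -1.3501)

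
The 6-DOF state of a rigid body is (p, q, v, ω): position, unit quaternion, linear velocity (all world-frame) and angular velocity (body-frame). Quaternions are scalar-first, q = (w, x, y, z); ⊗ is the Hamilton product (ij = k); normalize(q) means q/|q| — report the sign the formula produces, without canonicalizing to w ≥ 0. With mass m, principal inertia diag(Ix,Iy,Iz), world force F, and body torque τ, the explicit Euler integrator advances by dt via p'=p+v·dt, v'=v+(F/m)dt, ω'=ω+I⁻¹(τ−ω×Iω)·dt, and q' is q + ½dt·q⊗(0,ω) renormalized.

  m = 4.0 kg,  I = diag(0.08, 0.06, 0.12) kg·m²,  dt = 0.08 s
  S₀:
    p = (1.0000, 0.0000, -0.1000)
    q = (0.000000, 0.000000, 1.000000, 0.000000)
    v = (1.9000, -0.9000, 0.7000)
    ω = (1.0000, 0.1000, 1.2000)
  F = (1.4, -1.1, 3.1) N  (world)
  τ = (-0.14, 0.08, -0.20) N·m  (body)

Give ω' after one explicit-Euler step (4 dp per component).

ω×(Iω) gyroscopic = (0.0072, -0.0480, -0.0020)
angular accel α = (-1.8400, 2.1333, -1.6500)
new body rate ω' = (0.8528, 0.2707, 1.0680)

ω' = (0.8528, 0.2707, 1.0680)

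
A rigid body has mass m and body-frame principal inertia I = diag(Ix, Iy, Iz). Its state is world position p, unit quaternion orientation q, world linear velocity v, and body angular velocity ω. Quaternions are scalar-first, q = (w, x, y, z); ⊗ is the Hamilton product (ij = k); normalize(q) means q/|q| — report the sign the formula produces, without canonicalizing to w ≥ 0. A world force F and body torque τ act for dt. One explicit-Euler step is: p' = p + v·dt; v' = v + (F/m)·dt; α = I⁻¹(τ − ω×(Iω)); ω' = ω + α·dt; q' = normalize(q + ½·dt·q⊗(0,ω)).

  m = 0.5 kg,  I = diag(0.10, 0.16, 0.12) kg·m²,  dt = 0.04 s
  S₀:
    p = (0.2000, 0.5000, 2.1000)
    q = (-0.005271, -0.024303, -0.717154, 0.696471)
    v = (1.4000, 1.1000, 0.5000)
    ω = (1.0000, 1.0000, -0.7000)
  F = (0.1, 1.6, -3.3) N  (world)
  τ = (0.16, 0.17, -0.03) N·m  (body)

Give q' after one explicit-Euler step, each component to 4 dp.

q' = (0.0193, -0.0283, -0.7033, 0.7100)

q⊗(0,ω) = (1.2289867, -0.1997342, 0.6741879, 0.6965407)
q + ½dt·q⊗(0,ω), renormalized = (0.0193, -0.0283, -0.7033, 0.7100)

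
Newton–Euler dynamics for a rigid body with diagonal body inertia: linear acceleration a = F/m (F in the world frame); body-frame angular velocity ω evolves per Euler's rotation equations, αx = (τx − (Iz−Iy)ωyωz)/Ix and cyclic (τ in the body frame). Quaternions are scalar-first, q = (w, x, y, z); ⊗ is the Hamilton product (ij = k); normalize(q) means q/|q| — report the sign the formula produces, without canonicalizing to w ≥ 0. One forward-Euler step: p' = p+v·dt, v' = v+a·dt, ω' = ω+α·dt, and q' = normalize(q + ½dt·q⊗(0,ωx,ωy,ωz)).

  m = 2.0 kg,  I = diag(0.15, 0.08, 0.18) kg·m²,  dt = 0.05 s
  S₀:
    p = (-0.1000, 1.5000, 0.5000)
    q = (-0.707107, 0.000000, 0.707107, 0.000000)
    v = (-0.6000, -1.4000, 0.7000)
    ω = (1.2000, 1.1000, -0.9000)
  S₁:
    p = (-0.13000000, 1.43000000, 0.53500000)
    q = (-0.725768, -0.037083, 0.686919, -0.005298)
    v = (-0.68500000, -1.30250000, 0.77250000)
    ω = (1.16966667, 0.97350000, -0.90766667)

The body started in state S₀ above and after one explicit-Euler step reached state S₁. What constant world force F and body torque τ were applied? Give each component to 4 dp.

velocity change Δv = (-0.08500000, 0.09750000, 0.07250000)
applied force F = (-3.4000, 3.9000, 2.9000)
ω₁ − ω₀ = (-0.03033333, -0.12650000, -0.00766667)
applied torque τ = (-0.1900, -0.1700, -0.1200)

F = (-3.4000, 3.9000, 2.9000)
τ = (-0.1900, -0.1700, -0.1200)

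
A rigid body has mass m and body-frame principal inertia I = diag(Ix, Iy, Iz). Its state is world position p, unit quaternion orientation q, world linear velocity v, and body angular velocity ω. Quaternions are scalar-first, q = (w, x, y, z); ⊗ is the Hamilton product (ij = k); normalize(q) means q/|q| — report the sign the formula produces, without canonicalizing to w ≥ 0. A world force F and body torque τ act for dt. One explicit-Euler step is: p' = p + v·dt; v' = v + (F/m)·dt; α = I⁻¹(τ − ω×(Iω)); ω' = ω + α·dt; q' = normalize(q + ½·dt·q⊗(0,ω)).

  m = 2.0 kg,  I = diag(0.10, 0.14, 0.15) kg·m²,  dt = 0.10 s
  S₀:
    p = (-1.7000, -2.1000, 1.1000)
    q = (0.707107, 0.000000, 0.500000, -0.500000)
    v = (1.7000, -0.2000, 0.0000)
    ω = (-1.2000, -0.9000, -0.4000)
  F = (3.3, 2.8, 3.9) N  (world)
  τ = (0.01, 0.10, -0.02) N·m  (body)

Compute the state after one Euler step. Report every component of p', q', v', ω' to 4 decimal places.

p' = (-1.5300, -2.1200, 1.1000)
q' = (0.7174, -0.0747, 0.4967, -0.4827)
v' = (1.8650, -0.0600, 0.1950)
ω' = (-1.1936, -0.8114, -0.4421)

new position p' = (-1.5300, -2.1200, 1.1000)
new velocity v' = (1.8650, -0.0600, 0.1950)
ω×(Iω) gyroscopic = (0.0036, -0.0240, 0.0432)
(τ − ω×Iω)/I = (0.0640, 0.8857, -0.4213)
ω + α·dt = (-1.1936, -0.8114, -0.4421)
Hamilton product q⊗(0,ω) = (0.2500000, -1.4985284, -0.0363963, 0.3171572)
q' = normalize(q + ½dt·q⊗(0,ω)) = (0.7174, -0.0747, 0.4967, -0.4827)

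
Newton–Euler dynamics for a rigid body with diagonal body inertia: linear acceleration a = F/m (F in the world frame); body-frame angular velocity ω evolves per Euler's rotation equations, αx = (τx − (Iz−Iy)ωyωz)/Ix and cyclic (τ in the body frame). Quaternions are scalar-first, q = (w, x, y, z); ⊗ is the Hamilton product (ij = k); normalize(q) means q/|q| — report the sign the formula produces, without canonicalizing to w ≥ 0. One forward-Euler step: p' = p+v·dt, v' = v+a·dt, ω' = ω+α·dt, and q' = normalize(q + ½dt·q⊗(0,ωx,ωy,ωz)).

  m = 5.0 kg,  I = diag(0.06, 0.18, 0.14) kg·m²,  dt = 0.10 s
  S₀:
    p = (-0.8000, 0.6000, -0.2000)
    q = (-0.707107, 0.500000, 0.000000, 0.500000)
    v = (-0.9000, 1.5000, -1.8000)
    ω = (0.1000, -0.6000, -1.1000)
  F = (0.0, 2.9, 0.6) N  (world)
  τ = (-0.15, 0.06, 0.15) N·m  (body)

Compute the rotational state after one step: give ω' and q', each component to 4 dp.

ω' = (-0.1060, -0.5716, -0.9877)
q' = (-0.6808, 0.5105, 0.0511, 0.5229)

precession coupling ω×(Iω) = (-0.0264, 0.0088, -0.0072)
angular accel α = (-2.0600, 0.2844, 1.1229)
new body rate ω' = (-0.1060, -0.5716, -0.9877)
q⊗(0,ω) = (0.5000000, 0.2292893, 1.0242642, 0.4778177)
updated quaternion q' = (-0.6808, 0.5105, 0.0511, 0.5229)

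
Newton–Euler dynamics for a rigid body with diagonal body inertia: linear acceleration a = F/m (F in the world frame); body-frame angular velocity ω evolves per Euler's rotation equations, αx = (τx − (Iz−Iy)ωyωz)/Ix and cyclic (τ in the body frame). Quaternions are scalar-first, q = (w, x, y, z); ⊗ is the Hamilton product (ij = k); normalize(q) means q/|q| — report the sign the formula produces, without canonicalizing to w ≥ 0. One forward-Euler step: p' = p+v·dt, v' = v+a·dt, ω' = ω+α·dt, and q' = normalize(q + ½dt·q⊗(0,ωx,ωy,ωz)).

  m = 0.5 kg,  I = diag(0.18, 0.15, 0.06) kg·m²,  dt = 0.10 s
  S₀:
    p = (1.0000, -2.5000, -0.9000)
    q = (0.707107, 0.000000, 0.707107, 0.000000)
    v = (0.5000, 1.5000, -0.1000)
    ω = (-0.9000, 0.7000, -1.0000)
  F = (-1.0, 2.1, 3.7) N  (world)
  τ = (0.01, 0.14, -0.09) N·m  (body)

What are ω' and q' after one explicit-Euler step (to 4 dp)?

gyro term ω×Iω = (0.0630, 0.1080, 0.0189)
angular accel α = (-0.2944, 0.2133, -1.8150)
ω' = ω + α·dt = (-0.9294, 0.7213, -1.1815)
q⊗(0,ω) = (-0.4949749, -1.3435033, 0.4949749, -0.0707107)
q + ½dt·q⊗(0,ω), renormalized = (0.6804, -0.0670, 0.7298, -0.0035)

ω' = (-0.9294, 0.7213, -1.1815)
q' = (0.6804, -0.0670, 0.7298, -0.0035)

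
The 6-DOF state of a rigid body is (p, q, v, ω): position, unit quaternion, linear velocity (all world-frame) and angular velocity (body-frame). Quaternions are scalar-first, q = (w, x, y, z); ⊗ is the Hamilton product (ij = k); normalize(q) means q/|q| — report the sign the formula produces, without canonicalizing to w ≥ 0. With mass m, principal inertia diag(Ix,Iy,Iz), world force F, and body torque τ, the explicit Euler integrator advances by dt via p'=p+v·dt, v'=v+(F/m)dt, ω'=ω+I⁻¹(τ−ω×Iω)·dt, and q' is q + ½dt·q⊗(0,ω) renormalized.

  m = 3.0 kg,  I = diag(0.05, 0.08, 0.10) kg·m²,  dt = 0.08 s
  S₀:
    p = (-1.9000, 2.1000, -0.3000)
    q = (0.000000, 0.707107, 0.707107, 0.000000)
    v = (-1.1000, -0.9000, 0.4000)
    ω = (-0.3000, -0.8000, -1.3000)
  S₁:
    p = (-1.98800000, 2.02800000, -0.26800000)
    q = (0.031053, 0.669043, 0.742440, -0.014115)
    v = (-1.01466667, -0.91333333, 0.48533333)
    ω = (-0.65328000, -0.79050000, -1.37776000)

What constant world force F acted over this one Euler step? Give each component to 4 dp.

v₁ − v₀ = (0.08533333, -0.01333333, 0.08533333)
m·(v₁−v₀)/dt = (3.2000, -0.5000, 3.2000)

F = (3.2000, -0.5000, 3.2000)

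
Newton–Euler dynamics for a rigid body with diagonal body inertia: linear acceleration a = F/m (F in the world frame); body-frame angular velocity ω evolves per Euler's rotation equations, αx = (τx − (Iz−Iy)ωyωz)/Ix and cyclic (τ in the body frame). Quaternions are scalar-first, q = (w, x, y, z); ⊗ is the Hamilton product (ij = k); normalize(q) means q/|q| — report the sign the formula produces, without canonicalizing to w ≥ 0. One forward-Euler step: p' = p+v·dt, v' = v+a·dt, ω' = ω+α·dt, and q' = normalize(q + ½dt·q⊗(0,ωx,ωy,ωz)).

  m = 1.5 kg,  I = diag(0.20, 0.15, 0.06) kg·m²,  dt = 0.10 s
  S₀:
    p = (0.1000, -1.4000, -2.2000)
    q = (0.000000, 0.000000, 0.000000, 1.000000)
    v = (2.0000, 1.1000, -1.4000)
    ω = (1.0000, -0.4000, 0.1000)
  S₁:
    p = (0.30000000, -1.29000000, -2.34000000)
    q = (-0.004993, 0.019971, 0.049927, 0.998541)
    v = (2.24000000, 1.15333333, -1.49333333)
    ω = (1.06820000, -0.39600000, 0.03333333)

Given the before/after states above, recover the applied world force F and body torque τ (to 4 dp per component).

F = (3.6000, 0.8000, -1.4000)
τ = (0.1400, 0.0200, -0.0200)

rate change Δω = (0.06820000, 0.00400000, -0.06666667)
τ = I·(Δω/dt) + ω₀×(Iω₀) = (0.1400, 0.0200, -0.0200)
velocity change Δv = (0.24000000, 0.05333333, -0.09333333)
applied force F = (3.6000, 0.8000, -1.4000)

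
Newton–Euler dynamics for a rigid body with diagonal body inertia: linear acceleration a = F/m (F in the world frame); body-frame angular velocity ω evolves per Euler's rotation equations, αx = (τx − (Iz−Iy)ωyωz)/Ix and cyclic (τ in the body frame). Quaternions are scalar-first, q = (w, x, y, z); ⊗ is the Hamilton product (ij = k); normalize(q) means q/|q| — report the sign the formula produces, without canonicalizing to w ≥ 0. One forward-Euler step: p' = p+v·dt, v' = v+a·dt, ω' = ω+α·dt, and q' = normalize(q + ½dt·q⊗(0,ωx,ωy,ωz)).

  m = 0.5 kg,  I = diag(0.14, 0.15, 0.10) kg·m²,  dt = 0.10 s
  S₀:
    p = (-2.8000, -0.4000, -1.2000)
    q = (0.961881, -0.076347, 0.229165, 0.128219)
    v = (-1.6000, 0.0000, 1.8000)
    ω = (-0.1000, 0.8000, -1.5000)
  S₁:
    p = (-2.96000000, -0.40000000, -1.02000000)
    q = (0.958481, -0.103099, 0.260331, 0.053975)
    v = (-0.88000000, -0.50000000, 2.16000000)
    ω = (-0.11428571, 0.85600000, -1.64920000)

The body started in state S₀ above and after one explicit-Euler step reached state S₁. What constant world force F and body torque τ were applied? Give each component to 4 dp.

velocity change Δv = (0.72000000, -0.50000000, 0.36000000)
applied force F = (3.6000, -2.5000, 1.8000)
rate change Δω = (-0.01428571, 0.05600000, -0.14920000)
τ = I·(Δω/dt) + ω₀×(Iω₀) = (0.0400, 0.0900, -0.1500)

F = (3.6000, -2.5000, 1.8000)
τ = (0.0400, 0.0900, -0.1500)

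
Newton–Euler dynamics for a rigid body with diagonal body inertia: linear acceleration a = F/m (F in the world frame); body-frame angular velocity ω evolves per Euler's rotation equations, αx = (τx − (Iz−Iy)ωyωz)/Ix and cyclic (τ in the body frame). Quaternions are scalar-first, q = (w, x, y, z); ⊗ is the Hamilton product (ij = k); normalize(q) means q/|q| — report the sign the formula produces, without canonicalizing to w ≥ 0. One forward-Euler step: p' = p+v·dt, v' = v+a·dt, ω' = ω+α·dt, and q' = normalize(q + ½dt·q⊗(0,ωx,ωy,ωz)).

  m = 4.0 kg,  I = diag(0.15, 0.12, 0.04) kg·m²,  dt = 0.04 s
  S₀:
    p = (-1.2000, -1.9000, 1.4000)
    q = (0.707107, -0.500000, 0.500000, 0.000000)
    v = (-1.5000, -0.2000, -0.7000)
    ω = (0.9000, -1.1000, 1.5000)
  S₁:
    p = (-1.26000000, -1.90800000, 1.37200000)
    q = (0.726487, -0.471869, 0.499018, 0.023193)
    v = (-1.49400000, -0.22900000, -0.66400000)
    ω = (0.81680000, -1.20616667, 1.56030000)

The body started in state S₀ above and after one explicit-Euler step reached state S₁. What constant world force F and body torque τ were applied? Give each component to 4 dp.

rate change Δω = (-0.08320000, -0.10616667, 0.06030000)
applied torque τ = (-0.1800, -0.1700, 0.0900)
velocity change Δv = (0.00600000, -0.02900000, 0.03600000)
applied force F = (0.6000, -2.9000, 3.6000)

F = (0.6000, -2.9000, 3.6000)
τ = (-0.1800, -0.1700, 0.0900)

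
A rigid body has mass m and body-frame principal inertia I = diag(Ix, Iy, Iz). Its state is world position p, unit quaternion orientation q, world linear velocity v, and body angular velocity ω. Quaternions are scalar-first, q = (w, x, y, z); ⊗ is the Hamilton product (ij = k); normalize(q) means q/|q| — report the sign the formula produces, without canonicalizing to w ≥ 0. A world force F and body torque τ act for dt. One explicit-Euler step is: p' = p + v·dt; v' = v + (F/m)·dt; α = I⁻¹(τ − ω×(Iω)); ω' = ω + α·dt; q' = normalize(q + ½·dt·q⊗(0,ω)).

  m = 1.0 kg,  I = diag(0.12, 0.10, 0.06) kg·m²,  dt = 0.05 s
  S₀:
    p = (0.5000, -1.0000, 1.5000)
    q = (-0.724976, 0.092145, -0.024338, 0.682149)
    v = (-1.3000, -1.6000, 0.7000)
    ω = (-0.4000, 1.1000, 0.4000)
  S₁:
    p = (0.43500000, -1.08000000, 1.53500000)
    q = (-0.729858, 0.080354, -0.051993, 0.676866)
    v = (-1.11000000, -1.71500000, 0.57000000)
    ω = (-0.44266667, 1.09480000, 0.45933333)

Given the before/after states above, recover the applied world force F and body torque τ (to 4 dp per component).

F = (3.8000, -2.3000, -2.6000)
τ = (-0.1200, -0.0200, 0.0800)

ω₁ − ω₀ = (-0.04266667, -0.00520000, 0.05933333)
I·α + gyro = (-0.1200, -0.0200, 0.0800)
velocity change Δv = (0.19000000, -0.11500000, -0.13000000)
m·(v₁−v₀)/dt = (3.8000, -2.3000, -2.6000)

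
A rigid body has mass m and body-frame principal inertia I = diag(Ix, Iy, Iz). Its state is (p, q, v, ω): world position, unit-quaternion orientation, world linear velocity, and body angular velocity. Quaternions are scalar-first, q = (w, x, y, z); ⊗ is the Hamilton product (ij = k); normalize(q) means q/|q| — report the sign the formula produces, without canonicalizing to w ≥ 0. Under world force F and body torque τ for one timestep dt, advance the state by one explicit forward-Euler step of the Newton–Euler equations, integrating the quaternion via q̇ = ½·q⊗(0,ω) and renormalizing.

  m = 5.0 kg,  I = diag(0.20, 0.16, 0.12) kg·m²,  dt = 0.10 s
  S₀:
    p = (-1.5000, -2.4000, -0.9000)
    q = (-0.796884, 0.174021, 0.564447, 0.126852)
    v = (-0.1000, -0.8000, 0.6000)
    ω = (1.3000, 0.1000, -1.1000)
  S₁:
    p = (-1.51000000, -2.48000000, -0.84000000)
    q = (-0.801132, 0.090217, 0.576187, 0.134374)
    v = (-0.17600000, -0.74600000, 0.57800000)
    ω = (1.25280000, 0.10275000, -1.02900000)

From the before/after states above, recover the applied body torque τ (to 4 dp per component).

τ = (-0.0900, -0.1100, 0.0800)

ω₁ − ω₀ = (-0.04720000, 0.00275000, 0.07100000)
precession coupling = (0.0044, -0.1144, -0.0052)
applied torque τ = (-0.0900, -0.1100, 0.0800)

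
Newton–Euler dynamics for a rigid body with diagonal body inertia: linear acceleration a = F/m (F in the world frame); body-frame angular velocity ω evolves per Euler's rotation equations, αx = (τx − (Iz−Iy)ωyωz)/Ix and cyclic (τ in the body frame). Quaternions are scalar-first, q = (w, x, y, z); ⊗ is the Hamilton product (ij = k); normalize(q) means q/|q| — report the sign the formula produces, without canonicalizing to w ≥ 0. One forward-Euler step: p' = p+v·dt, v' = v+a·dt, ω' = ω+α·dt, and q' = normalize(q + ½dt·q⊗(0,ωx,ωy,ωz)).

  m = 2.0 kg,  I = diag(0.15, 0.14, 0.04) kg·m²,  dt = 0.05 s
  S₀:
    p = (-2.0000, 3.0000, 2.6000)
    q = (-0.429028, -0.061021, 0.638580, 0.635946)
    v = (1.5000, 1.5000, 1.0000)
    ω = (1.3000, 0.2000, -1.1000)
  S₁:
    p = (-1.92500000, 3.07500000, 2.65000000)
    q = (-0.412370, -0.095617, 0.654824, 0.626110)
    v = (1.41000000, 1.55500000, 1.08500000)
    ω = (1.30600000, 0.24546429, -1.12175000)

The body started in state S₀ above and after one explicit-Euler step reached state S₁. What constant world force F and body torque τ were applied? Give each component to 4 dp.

Δv = v₁−v₀ = (-0.09000000, 0.05500000, 0.08500000)
m·(v₁−v₀)/dt = (-3.6000, 2.2000, 3.4000)
ω₁ − ω₀ = (0.00600000, 0.04546429, -0.02175000)
gyro term ω₀×Iω₀ = (0.0220, -0.1573, -0.0026)
τ = I·(Δω/dt) + ω₀×(Iω₀) = (0.0400, -0.0300, -0.0200)

F = (-3.6000, 2.2000, 3.4000)
τ = (0.0400, -0.0300, -0.0200)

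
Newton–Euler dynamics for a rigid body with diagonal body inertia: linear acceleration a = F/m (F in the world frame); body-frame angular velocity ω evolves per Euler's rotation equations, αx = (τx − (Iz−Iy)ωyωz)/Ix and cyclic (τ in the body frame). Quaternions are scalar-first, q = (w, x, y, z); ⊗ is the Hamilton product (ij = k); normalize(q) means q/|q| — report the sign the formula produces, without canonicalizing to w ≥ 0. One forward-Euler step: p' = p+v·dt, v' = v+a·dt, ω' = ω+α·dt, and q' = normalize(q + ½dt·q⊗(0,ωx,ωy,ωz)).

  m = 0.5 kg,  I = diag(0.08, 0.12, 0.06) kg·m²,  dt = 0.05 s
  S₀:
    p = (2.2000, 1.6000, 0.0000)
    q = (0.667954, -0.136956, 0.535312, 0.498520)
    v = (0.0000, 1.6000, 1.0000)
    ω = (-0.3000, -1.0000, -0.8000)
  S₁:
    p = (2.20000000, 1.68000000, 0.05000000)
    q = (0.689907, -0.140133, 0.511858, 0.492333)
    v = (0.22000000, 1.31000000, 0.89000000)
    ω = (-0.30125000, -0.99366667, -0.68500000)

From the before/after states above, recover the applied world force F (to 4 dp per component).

Δv = v₁−v₀ = (0.22000000, -0.29000000, -0.11000000)
F = m·Δv/dt = (2.2000, -2.9000, -1.1000)

F = (2.2000, -2.9000, -1.1000)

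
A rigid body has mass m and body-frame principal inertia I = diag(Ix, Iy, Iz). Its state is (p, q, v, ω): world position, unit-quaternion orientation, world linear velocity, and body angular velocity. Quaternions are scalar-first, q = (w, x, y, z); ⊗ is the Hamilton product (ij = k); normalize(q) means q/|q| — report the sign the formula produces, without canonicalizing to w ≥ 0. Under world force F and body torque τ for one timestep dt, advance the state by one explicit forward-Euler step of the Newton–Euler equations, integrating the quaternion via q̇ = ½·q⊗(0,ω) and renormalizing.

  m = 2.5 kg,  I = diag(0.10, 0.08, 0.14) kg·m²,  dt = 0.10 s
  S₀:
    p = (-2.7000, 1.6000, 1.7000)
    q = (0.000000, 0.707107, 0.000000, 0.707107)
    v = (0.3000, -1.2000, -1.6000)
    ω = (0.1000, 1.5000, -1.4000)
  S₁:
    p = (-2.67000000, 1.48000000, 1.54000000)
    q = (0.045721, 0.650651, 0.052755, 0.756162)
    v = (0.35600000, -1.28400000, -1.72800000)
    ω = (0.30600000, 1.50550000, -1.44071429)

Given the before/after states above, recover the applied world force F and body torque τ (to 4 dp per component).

F = (1.4000, -2.1000, -3.2000)
τ = (0.0800, 0.0100, -0.0600)

v₁ − v₀ = (0.05600000, -0.08400000, -0.12800000)
applied force F = (1.4000, -2.1000, -3.2000)
rate change Δω = (0.20600000, 0.00550000, -0.04071429)
τ = I·(Δω/dt) + ω₀×(Iω₀) = (0.0800, 0.0100, -0.0600)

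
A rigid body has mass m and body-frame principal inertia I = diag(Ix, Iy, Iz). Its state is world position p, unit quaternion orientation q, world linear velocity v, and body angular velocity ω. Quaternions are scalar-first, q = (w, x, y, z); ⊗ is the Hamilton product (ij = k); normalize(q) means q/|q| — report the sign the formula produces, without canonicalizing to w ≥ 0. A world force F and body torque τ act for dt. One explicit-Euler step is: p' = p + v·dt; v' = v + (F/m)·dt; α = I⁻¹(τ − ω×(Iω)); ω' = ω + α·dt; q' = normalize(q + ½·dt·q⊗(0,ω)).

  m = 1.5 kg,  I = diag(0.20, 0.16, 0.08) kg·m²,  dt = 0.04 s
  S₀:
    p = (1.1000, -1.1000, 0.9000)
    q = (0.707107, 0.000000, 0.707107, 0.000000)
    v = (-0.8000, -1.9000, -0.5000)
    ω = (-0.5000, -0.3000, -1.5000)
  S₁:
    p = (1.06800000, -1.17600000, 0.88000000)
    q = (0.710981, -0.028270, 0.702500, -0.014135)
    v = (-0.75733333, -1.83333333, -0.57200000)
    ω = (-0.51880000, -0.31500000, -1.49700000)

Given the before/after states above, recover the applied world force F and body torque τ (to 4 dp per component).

velocity change Δv = (0.04266667, 0.06666667, -0.07200000)
applied force F = (1.6000, 2.5000, -2.7000)
ω₁ − ω₀ = (-0.01880000, -0.01500000, 0.00300000)
precession coupling = (-0.0360, 0.0900, -0.0060)
τ = I·(Δω/dt) + ω₀×(Iω₀) = (-0.1300, 0.0300, 0.0000)

F = (1.6000, 2.5000, -2.7000)
τ = (-0.1300, 0.0300, 0.0000)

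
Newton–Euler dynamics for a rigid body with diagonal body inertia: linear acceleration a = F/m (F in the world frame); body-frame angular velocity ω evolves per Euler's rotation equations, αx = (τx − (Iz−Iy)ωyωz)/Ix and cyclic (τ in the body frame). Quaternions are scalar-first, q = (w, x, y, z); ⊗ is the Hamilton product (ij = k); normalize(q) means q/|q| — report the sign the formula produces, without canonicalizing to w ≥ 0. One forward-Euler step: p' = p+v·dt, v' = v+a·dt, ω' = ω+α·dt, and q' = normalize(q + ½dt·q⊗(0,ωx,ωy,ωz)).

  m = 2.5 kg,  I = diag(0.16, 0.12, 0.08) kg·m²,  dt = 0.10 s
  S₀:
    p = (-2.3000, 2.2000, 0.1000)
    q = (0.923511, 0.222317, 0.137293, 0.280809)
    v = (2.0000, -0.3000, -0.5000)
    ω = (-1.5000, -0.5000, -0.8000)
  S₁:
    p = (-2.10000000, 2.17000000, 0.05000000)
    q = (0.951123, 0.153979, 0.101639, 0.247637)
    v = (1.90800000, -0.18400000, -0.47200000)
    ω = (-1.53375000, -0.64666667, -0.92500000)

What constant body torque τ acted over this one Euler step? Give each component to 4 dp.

ω₁ − ω₀ = (-0.03375000, -0.14666667, -0.12500000)
applied torque τ = (-0.0700, -0.0800, -0.1300)

τ = (-0.0700, -0.0800, -0.1300)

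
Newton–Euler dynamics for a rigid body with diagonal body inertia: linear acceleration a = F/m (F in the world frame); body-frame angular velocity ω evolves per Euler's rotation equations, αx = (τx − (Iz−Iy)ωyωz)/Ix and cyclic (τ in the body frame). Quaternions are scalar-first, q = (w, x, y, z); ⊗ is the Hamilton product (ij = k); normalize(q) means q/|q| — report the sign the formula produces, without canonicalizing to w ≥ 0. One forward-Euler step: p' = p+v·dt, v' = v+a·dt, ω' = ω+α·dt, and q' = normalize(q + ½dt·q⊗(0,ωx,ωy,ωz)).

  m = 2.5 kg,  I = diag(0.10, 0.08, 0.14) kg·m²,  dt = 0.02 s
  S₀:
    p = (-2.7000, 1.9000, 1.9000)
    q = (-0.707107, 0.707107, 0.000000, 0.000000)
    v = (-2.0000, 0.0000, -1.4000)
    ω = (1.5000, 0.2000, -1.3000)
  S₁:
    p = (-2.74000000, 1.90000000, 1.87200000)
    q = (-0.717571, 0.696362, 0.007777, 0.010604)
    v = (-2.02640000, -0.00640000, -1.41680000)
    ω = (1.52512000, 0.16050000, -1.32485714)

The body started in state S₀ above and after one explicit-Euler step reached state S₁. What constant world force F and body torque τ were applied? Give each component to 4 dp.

velocity change Δv = (-0.02640000, -0.00640000, -0.01680000)
F = m·Δv/dt = (-3.3000, -0.8000, -2.1000)
Δω = ω₁−ω₀ = (0.02512000, -0.03950000, -0.02485714)
I·α + gyro = (0.1100, -0.0800, -0.1800)

F = (-3.3000, -0.8000, -2.1000)
τ = (0.1100, -0.0800, -0.1800)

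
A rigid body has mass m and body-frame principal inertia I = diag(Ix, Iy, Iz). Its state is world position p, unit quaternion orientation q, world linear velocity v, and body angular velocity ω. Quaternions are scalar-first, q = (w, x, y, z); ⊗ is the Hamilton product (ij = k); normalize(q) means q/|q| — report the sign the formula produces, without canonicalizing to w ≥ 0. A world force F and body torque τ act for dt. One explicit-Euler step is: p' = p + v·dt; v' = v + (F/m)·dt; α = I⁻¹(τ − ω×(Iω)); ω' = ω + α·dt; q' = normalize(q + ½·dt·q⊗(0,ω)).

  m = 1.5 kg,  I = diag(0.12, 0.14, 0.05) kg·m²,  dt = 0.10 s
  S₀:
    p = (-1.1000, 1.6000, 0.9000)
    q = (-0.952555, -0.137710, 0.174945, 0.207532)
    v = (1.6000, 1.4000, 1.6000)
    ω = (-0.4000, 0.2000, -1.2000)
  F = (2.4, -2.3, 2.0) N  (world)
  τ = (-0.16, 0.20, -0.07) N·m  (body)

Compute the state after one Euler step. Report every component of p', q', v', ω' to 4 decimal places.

p' = (-0.9400, 1.7400, 1.0600)
q' = (-0.9427, -0.1310, 0.1527, 0.2663)
v' = (1.7600, 1.2467, 1.7333)
ω' = (-0.5513, 0.3189, -1.3368)

precession coupling ω×(Iω) = (0.0216, 0.0336, -0.0016)
α = I⁻¹(τ − ω×Iω) = (-1.5133, 1.1886, -1.3680)
ω' = ω + α·dt = (-0.5513, 0.3189, -1.3368)
2q̇ = q⊗(0,ω) = (0.1589654, 0.1295816, -0.4387758, 1.1855020)
updated quaternion q' = (-0.9427, -0.1310, 0.1527, 0.2663)
a = F/m = (1.6000, -1.5333, 1.3333)
new position p' = (-0.9400, 1.7400, 1.0600)
v' = v + a·dt = (1.7600, 1.2467, 1.7333)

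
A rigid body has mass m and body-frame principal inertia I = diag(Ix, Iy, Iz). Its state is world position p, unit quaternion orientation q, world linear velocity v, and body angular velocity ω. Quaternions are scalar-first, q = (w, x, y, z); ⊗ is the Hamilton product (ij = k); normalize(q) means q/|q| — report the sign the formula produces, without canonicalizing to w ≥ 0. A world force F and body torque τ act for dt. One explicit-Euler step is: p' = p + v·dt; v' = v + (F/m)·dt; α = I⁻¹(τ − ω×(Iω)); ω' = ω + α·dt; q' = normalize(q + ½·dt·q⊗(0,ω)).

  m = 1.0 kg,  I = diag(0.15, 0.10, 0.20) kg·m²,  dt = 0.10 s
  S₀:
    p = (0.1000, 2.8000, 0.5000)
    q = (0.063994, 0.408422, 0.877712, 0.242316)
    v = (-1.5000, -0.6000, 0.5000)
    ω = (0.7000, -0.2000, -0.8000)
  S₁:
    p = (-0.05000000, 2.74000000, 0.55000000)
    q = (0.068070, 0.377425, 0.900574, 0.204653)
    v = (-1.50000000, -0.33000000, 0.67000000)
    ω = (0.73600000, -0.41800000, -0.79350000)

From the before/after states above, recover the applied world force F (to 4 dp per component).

F = (0.0000, 2.7000, 1.7000)

v₁ − v₀ = (0.00000000, 0.27000000, 0.17000000)
m·(v₁−v₀)/dt = (0.0000, 2.7000, 1.7000)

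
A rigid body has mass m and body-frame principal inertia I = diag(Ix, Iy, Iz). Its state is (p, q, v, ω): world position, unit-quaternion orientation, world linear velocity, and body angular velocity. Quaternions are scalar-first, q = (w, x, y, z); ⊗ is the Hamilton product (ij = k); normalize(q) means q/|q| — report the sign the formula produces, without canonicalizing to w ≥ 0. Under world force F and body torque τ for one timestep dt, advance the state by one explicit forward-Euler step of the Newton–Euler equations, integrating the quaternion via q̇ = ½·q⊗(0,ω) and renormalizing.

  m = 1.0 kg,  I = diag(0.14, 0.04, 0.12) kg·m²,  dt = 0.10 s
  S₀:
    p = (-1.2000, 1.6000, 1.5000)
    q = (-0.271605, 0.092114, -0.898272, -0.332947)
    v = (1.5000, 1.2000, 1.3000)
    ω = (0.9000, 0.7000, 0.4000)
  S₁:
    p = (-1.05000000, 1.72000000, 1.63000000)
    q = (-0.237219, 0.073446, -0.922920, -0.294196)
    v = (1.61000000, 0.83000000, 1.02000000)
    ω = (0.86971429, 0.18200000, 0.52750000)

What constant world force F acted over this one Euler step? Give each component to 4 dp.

Δv = v₁−v₀ = (0.11000000, -0.37000000, -0.28000000)
F = m·Δv/dt = (1.1000, -3.7000, -2.8000)

F = (1.1000, -3.7000, -2.8000)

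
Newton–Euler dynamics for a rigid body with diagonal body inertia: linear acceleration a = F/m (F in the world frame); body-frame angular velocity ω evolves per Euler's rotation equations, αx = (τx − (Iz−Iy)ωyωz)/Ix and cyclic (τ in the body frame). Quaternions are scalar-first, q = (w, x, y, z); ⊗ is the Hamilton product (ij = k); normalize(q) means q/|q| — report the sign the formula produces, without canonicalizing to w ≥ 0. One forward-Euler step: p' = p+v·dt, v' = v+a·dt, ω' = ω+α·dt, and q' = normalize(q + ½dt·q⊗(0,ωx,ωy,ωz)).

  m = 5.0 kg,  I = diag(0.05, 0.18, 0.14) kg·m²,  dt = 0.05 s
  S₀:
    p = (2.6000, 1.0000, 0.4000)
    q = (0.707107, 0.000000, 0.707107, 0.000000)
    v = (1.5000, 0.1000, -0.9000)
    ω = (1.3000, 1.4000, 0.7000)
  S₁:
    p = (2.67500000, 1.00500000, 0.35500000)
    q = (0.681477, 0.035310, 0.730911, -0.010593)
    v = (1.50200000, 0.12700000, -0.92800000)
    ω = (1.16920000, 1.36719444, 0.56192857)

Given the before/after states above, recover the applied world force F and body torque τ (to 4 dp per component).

F = (0.2000, 2.7000, -2.8000)
τ = (-0.1700, -0.2000, -0.1500)

Δω = ω₁−ω₀ = (-0.13080000, -0.03280556, -0.13807143)
precession coupling = (-0.0392, -0.0819, 0.2366)
applied torque τ = (-0.1700, -0.2000, -0.1500)
velocity change Δv = (0.00200000, 0.02700000, -0.02800000)
applied force F = (0.2000, 2.7000, -2.8000)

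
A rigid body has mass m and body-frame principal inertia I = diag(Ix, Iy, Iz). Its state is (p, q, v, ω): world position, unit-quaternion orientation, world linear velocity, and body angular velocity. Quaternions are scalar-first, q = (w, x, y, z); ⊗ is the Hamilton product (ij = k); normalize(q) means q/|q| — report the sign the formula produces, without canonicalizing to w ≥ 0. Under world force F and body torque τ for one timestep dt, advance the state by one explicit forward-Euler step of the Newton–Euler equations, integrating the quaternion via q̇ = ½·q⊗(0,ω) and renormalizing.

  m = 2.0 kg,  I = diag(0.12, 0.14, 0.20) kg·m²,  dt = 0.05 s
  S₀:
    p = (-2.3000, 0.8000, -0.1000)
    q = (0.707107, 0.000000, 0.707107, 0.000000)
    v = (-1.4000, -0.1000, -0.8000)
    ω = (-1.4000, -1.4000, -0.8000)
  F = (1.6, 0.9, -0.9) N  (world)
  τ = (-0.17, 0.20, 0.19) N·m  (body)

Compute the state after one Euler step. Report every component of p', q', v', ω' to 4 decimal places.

p' = (-2.3700, 0.7950, -0.1400)
q' = (0.7308, -0.0388, 0.6814, 0.0106)
v' = (-1.3600, -0.0775, -0.8225)
ω' = (-1.4988, -1.2966, -0.7623)

angular accel α = (-1.9767, 2.0686, 0.7540)
new body rate ω' = (-1.4988, -1.2966, -0.7623)
q⊗(0,ω) = (0.9899498, -1.5556354, -0.9899498, 0.4242642)
updated quaternion q' = (0.7308, -0.0388, 0.6814, 0.0106)
p + v·dt = (-2.3700, 0.7950, -0.1400)
v + (F/m)dt = (-1.3600, -0.0775, -0.8225)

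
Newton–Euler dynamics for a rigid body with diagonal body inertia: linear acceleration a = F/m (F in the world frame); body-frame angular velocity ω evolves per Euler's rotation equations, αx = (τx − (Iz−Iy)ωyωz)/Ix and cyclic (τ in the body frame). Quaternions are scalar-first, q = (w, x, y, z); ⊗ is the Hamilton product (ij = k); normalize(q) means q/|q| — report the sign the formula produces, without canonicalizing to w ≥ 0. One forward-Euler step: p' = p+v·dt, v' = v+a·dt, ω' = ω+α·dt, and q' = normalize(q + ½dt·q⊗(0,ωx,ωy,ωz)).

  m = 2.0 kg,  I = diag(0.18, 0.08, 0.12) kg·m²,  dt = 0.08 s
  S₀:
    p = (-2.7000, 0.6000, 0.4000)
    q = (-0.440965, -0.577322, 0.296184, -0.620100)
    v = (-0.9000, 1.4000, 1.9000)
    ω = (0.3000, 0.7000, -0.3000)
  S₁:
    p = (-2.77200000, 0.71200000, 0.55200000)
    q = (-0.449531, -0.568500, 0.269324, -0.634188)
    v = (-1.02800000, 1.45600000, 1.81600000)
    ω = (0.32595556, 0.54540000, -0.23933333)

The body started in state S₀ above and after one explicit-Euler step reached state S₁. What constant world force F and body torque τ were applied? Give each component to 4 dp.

velocity change Δv = (-0.12800000, 0.05600000, -0.08400000)
m·(v₁−v₀)/dt = (-3.2000, 1.4000, -2.1000)
Δω = ω₁−ω₀ = (0.02595556, -0.15460000, 0.06066667)
applied torque τ = (0.0500, -0.1600, 0.0700)

F = (-3.2000, 1.4000, -2.1000)
τ = (0.0500, -0.1600, 0.0700)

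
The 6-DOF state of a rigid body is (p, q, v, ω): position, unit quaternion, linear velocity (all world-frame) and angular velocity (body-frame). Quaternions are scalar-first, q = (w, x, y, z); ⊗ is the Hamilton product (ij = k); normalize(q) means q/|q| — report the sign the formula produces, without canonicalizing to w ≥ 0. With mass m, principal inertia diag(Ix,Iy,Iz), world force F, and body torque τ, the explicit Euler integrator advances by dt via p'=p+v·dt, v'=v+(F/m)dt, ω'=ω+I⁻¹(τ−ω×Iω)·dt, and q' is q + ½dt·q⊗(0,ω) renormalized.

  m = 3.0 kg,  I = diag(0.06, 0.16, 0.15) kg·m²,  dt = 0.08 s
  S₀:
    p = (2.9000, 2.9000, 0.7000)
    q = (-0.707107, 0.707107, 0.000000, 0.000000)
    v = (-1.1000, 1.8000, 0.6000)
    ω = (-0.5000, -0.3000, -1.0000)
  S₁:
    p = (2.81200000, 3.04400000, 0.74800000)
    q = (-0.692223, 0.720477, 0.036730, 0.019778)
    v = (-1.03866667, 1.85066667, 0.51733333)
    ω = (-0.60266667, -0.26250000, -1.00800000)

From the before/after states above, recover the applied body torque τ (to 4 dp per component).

Δω = ω₁−ω₀ = (-0.10266667, 0.03750000, -0.00800000)
ω₀×(Iω₀) = (-0.0030, -0.0450, 0.0150)
applied torque τ = (-0.0800, 0.0300, 0.0000)

τ = (-0.0800, 0.0300, 0.0000)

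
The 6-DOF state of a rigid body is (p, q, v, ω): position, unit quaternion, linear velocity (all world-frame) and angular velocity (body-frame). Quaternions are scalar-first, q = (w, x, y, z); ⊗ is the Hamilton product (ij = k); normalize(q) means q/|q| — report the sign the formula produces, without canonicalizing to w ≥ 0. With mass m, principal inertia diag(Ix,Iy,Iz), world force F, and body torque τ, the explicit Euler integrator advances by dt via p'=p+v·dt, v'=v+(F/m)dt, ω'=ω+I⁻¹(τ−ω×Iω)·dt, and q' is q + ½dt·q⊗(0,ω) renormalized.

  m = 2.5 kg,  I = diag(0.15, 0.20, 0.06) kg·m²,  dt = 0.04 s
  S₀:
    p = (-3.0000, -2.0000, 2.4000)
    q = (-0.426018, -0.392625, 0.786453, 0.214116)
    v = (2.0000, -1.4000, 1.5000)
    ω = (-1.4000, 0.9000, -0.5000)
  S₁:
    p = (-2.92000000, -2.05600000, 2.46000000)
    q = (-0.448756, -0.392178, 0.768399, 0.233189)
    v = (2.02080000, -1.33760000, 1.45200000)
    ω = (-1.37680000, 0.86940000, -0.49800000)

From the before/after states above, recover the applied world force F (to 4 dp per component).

velocity change Δv = (0.02080000, 0.06240000, -0.04800000)
F = m·Δv/dt = (1.3000, 3.9000, -3.0000)

F = (1.3000, 3.9000, -3.0000)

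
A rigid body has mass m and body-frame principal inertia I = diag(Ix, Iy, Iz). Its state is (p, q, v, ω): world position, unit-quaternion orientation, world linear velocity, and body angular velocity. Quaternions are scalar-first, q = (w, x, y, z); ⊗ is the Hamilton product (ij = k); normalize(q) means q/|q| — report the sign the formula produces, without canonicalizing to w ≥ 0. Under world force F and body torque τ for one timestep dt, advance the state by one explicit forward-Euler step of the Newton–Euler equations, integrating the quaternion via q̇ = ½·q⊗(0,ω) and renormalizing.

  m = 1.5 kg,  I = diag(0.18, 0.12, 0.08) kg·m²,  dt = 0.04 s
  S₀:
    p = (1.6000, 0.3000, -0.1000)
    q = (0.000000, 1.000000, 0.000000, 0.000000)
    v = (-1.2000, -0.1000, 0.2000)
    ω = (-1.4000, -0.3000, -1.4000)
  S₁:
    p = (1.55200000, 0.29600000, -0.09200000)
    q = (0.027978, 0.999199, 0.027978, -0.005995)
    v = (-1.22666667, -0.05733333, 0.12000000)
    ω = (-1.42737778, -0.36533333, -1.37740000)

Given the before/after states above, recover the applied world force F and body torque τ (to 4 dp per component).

F = (-1.0000, 1.6000, -3.0000)
τ = (-0.1400, 0.0000, 0.0200)

Δv = v₁−v₀ = (-0.02666667, 0.04266667, -0.08000000)
F = m·Δv/dt = (-1.0000, 1.6000, -3.0000)
rate change Δω = (-0.02737778, -0.06533333, 0.02260000)
τ = I·(Δω/dt) + ω₀×(Iω₀) = (-0.1400, 0.0000, 0.0200)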